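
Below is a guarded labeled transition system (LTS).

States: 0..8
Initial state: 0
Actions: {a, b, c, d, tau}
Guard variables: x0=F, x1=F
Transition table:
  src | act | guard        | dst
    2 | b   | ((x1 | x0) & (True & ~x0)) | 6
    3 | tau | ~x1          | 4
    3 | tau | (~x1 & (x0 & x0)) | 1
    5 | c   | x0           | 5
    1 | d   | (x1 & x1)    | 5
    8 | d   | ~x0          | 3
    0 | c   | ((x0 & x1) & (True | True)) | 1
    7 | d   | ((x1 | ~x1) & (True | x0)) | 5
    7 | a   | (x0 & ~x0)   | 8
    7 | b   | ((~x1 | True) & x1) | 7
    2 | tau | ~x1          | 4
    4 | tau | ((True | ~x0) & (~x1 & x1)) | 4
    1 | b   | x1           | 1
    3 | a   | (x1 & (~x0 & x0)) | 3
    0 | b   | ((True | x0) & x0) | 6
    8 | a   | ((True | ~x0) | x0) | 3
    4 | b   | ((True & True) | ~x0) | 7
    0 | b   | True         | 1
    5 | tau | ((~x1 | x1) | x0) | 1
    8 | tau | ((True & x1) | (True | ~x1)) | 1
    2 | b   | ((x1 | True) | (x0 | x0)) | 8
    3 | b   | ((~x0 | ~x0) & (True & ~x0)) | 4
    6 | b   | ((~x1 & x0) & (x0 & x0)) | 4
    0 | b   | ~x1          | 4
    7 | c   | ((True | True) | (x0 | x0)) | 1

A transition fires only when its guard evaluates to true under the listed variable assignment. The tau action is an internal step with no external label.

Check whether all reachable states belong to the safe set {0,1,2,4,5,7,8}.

Answer: INVARIANT HOLDS

Analysis:
Safe = {0,1,2,4,5,7,8}
Reachable = {0,1,4,5,7}
  0: ✓
  1: ✓
  4: ✓
  5: ✓
  7: ✓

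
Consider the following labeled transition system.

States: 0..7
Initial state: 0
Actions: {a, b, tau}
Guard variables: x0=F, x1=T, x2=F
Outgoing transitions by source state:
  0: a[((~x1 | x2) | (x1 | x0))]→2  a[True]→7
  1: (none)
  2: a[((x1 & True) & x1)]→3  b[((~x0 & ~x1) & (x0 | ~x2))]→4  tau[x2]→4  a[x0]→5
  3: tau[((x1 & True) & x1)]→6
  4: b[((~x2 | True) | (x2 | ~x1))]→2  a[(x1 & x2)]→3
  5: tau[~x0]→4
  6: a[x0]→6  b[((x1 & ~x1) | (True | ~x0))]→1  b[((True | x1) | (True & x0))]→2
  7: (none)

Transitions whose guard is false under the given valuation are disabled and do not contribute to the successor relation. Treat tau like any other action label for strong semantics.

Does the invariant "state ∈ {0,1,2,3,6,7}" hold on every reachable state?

Inv-set: {0,1,2,3,6,7}
R = {0,1,2,3,6,7}
  0: safe
  1: safe
  2: safe
  3: safe
  6: safe
  7: safe

Answer: INVARIANT HOLDS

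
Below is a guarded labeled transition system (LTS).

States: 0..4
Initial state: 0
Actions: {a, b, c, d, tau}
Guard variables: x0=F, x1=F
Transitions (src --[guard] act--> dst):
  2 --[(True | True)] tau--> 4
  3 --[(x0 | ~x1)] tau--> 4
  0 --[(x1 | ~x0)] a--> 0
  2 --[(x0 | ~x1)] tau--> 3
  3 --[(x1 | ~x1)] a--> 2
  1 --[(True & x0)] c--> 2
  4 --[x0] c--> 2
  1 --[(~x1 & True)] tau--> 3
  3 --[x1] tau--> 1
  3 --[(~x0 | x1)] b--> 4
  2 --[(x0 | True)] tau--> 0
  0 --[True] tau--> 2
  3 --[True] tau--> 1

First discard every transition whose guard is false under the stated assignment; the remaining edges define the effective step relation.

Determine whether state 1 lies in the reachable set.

10 transition(s) survive guard evaluation.
depth 0: {0}
depth 1: {2}  total {0,2}
depth 2: {3,4}  total {0,2,3,4}
depth 3: {1}  total {0,1,2,3,4}
Reach set: {0,1,2,3,4}
witness 1: tau·tau·tau

Answer: REACHABLE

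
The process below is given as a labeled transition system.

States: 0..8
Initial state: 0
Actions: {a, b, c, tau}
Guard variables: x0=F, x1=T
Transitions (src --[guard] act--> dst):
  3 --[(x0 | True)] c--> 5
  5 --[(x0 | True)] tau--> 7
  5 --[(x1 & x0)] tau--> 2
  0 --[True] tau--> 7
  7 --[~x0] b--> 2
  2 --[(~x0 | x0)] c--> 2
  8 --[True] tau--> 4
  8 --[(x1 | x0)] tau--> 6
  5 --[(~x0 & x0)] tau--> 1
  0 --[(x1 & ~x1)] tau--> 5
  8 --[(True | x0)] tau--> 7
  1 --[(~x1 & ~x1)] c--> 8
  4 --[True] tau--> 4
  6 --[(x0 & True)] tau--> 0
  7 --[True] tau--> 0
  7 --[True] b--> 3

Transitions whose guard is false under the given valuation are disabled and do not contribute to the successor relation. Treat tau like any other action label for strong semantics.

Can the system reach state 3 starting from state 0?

Answer: REACHABLE

Working:
11 transition(s) survive guard evaluation.
Layer 0: {0}
Layer 1: {7}  total {0,7}
Layer 2: {2,3}  total {0,2,3,7}
Layer 3: {5}  total {0,2,3,5,7}
R = {0,2,3,5,7}
trace reaching 3: tau·b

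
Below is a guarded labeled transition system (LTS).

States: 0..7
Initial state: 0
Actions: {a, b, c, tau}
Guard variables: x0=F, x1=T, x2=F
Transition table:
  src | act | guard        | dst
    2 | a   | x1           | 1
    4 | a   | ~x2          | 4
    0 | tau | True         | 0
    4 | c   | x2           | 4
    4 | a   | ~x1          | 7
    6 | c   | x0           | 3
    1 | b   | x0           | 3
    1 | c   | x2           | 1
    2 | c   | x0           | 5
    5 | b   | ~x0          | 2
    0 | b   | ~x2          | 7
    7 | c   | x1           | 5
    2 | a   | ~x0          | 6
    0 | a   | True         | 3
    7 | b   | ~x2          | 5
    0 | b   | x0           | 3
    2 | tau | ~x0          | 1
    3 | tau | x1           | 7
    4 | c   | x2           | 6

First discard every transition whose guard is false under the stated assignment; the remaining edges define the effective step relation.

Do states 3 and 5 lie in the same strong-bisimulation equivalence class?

Answer: NOT BISIMILAR

Working:
Bisimulation quotient by refinement:
  P[0] = {{0,1,2,3,4,5,6,7}}
  P[1] = {{0},{1,6},{2},{3},{4},{5},{7}}
stable after 2 split(s): 7 block(s)
3∈{3}, 5∈{5}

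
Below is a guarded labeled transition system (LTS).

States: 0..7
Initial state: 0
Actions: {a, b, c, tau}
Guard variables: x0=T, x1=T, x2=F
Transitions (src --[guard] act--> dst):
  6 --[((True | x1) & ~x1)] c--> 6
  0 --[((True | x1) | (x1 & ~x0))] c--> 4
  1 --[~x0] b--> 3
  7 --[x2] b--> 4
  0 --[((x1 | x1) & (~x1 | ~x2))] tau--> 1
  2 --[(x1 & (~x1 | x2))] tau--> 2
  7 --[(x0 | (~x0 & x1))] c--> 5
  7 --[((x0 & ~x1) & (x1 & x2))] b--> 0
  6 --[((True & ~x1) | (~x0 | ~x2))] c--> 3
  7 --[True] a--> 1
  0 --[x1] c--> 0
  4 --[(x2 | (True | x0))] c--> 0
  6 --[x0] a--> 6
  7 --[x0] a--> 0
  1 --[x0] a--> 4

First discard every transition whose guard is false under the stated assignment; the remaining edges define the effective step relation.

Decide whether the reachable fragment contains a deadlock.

Reach set: {0,1,4}
  0: c→0  c→4  tau→1  [3 out]
  1: a→4  [1 out]
  4: c→0  [1 out]

Answer: DEADLOCK-FREE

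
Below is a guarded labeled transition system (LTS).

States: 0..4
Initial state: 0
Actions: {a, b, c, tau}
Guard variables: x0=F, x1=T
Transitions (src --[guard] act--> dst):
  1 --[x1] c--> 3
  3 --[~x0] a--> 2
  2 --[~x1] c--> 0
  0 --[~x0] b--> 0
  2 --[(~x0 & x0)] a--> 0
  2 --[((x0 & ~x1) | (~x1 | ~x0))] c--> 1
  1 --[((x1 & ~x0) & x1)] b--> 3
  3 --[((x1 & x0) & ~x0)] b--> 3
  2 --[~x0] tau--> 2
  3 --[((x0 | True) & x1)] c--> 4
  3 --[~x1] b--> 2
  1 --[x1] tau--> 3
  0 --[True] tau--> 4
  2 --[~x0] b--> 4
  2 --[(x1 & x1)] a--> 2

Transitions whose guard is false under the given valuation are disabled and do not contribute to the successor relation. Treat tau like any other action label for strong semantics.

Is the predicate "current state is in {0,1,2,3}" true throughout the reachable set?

Answer: INVARIANT VIOLATED at state 4

Working:
Allowed set {0,1,2,3}
Reachable = {0,4}
  0: safe
  4: outside
witness against invariant: tau → 4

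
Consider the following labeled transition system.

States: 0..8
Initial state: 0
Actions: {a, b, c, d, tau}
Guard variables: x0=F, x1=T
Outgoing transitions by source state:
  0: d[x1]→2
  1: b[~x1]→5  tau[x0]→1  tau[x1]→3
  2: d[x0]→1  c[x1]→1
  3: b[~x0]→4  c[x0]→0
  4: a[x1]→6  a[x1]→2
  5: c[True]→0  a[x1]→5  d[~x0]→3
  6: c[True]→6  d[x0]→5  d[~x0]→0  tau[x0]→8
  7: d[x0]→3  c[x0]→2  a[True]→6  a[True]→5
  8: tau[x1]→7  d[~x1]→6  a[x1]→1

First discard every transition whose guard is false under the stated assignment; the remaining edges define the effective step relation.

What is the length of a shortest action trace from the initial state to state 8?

BFS to 8:
  depth 0: {0}
  depth 1: {2}
  depth 2: {1}
  depth 3: {3}
  depth 4: {4}
  depth 5: {6}
8 never appears.

Answer: UNREACHABLE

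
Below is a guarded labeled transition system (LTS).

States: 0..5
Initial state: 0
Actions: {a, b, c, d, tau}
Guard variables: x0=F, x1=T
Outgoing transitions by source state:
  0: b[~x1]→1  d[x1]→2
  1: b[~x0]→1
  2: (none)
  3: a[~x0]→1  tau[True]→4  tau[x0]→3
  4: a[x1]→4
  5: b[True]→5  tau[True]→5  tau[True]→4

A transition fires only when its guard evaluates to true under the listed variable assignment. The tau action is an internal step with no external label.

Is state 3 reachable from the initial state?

Answer: UNREACHABLE

Working:
8 transition(s) survive guard evaluation.
L0 = {0}
L1 = {2}  cumulative {0,2}
Reachable = {0,2}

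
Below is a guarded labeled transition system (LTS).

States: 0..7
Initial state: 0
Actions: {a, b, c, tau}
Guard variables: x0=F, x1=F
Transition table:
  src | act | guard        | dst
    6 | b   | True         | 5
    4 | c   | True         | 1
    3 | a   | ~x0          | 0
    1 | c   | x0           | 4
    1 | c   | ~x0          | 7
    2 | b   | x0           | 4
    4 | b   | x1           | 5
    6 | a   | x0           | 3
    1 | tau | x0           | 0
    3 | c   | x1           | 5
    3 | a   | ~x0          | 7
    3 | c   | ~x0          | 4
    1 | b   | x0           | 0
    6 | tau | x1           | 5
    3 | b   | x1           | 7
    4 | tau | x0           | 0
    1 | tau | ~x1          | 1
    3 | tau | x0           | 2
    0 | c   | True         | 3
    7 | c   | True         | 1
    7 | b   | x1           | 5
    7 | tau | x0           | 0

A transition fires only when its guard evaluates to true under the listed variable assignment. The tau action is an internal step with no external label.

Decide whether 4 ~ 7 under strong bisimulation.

Answer: BISIMILAR

Working:
Bisimulation quotient by refinement:
  round 0: {{0,1,2,3,4,5,6,7}}
  round 1: {{0,4,7},{1},{2,5},{3},{6}}
  round 2: {{0},{1},{2,5},{3},{4,7},{6}}
stable after 3 split(s): 6 block(s)
class of 4: {4,7}; class of 7: {4,7}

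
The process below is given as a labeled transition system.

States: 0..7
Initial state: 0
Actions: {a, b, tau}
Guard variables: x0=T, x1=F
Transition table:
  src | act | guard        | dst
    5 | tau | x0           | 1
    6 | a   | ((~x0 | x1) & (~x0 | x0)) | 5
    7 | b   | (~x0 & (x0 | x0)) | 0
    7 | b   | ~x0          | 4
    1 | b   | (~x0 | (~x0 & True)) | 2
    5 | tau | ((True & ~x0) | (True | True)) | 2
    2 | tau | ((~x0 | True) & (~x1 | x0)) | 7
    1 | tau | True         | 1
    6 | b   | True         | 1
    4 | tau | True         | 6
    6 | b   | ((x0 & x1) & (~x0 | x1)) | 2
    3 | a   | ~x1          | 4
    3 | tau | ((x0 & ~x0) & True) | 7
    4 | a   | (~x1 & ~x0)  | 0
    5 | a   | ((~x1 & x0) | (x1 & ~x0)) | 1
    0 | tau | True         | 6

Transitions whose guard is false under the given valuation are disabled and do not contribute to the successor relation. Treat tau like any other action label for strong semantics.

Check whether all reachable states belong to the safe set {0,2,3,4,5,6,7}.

Answer: INVARIANT VIOLATED at state 1

Analysis:
Inv-set: {0,2,3,4,5,6,7}
Reach set: {0,1,6}
  0: safe
  1: VIOLATES
  6: safe
reach 1 via tau·b — violates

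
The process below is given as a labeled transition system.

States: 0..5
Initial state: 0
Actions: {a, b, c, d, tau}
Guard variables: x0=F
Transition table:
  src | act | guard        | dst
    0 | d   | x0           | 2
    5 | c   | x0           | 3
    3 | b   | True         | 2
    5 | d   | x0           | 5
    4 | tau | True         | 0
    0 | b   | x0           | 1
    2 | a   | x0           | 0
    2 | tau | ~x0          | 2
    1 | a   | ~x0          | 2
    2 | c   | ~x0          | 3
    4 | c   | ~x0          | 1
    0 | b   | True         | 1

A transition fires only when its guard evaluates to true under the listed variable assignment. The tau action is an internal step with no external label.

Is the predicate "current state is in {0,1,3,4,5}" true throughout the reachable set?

Inv-set: {0,1,3,4,5}
Reachable = {0,1,2,3}
  0: ok
  1: ok
  2: ✗ unsafe
  3: ok
witness against invariant: b·a → 2

Answer: INVARIANT VIOLATED at state 2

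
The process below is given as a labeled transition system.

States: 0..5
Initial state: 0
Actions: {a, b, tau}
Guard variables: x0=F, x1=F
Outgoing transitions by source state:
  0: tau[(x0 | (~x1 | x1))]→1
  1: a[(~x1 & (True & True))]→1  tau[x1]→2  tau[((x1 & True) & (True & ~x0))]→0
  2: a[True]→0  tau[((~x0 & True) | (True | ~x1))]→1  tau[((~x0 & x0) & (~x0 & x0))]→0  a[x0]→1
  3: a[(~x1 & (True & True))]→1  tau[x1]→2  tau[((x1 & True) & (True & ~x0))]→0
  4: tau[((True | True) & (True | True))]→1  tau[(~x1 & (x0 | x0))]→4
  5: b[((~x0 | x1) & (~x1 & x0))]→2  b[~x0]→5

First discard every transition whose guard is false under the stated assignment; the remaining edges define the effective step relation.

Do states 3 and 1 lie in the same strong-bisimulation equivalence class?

Answer: BISIMILAR

Trace:
Bisimulation quotient by refinement:
  round 0: {{0,1,2,3,4,5}}
  round 1: {{0,4},{1,3},{2},{5}}
4 equivalence class(es) (converged in 2)
[3]={1,3}  [1]={1,3}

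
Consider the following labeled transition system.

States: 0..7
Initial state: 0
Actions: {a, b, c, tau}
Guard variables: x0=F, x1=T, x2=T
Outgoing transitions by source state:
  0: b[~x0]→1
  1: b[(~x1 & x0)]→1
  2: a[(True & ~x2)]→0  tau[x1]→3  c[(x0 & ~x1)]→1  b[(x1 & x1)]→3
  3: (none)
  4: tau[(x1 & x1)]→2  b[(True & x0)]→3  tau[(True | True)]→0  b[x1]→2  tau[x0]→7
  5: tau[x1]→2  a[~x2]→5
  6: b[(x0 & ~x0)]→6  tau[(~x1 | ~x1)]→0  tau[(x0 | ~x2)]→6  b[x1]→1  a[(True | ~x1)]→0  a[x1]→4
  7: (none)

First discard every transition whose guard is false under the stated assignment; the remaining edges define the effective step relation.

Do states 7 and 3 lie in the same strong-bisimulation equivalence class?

Bisimulation quotient by refinement:
  round 0: {{0,1,2,3,4,5,6,7}}
  round 1: {{0},{1,3,7},{2,4},{5},{6}}
  round 2: {{0},{1,3,7},{2},{4},{5},{6}}
6 equivalence class(es) (converged in 3)
7∈{1,3,7}, 3∈{1,3,7}

Answer: BISIMILAR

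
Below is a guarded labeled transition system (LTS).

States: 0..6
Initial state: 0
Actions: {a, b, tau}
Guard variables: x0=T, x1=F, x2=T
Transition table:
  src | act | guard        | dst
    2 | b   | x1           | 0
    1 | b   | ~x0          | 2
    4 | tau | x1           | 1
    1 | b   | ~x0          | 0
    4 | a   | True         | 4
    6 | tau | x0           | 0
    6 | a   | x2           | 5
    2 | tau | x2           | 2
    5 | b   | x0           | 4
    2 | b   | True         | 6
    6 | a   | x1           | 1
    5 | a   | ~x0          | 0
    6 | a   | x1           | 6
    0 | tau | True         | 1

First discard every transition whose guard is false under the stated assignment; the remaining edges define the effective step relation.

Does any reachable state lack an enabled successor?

Answer: DEADLOCK at state 1

Working:
Reachable = {0,1}
  0: tau→1  [1 out]
  1: ∅  [STUCK]
Path to 1: tau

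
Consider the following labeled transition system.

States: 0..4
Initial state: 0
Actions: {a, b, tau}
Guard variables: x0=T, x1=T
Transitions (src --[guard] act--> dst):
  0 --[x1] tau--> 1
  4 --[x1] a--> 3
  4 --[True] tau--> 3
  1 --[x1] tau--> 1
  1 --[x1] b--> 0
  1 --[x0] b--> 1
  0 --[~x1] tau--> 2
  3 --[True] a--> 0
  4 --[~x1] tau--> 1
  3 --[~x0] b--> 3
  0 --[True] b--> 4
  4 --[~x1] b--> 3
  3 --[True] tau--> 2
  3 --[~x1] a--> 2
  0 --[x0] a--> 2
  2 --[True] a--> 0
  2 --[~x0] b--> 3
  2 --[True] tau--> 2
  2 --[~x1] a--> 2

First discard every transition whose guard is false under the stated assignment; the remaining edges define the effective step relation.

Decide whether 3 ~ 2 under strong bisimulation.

Answer: BISIMILAR

Trace:
Bisimulation quotient by refinement:
  round 0: {{0,1,2,3,4}}
  round 1: {{0},{1},{2,3,4}}
  round 2: {{0},{1},{2,3},{4}}
4 equivalence class(es) (converged in 3)
class of 3: {2,3}; class of 2: {2,3}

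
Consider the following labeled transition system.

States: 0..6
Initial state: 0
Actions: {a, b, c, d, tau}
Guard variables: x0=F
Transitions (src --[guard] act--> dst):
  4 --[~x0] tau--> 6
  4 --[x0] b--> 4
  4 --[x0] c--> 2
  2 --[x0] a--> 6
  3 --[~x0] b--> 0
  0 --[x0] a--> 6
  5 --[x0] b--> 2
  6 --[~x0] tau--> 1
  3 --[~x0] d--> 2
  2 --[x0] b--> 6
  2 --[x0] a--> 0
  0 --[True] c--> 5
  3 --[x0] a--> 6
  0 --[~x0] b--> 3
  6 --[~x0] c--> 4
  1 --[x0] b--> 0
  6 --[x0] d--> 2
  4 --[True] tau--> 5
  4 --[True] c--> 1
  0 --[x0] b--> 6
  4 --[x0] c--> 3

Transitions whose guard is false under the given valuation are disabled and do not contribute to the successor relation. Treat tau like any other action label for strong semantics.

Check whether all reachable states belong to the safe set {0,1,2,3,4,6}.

Answer: INVARIANT VIOLATED at state 5

Trace:
Inv-set: {0,1,2,3,4,6}
R = {0,2,3,5}
  0: ok
  2: ok
  3: ok
  5: ✗ unsafe
witness against invariant: c → 5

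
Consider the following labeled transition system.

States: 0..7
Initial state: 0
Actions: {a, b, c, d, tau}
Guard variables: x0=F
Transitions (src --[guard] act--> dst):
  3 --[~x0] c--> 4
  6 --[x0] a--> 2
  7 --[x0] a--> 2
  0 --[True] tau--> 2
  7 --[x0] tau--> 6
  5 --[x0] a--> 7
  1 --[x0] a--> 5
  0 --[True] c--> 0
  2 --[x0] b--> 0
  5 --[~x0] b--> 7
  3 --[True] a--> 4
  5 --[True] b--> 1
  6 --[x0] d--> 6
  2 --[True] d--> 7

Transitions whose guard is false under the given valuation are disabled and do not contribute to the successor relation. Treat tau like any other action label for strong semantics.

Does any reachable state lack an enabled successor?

R = {0,2,7}
  0: c→0  tau→2  [deg 2]
  2: d→7  [deg 1]
  7: ∅  [deadlock]
Path to 7: tau·d

Answer: DEADLOCK at state 7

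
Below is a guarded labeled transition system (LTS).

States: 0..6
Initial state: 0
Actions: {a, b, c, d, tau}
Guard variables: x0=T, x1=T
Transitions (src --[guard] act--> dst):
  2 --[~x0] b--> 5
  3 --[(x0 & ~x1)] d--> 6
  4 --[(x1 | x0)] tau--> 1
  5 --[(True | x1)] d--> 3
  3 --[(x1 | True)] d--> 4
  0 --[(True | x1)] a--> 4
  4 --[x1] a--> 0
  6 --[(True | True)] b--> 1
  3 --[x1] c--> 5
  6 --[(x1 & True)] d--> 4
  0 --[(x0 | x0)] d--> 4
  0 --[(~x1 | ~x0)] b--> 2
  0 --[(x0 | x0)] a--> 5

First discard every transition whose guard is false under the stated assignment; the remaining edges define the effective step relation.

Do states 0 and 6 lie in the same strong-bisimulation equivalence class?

Answer: NOT BISIMILAR

Working:
Refine partition for ~:
  P[0] = {{0,1,2,3,4,5,6}}
  P[1] = {{0},{1,2},{3},{4},{5},{6}}
Fixed point at round 2; 6 class(es).
class of 0: {0}; class of 6: {6}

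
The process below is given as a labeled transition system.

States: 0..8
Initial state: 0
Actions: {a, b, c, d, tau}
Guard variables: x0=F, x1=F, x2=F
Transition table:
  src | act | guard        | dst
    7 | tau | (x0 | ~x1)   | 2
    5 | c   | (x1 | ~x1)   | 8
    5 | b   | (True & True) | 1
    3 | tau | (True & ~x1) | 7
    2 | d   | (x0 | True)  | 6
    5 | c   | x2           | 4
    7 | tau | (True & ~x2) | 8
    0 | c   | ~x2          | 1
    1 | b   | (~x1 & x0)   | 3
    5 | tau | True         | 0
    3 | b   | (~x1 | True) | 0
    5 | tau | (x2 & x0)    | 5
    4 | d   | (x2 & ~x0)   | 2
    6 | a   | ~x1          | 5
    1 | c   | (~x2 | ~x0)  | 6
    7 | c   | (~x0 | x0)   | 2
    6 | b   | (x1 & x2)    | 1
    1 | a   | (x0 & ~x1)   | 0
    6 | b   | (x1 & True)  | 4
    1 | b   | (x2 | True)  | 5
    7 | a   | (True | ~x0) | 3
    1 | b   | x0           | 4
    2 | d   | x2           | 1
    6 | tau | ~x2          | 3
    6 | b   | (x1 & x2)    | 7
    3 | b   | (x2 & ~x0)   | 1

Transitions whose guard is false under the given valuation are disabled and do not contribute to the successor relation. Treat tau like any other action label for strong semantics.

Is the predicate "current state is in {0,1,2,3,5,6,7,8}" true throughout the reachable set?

Answer: INVARIANT HOLDS

Analysis:
Allowed set {0,1,2,3,5,6,7,8}
R = {0,1,2,3,5,6,7,8}
  0: safe
  1: safe
  2: safe
  3: safe
  5: safe
  6: safe
  7: safe
  8: safe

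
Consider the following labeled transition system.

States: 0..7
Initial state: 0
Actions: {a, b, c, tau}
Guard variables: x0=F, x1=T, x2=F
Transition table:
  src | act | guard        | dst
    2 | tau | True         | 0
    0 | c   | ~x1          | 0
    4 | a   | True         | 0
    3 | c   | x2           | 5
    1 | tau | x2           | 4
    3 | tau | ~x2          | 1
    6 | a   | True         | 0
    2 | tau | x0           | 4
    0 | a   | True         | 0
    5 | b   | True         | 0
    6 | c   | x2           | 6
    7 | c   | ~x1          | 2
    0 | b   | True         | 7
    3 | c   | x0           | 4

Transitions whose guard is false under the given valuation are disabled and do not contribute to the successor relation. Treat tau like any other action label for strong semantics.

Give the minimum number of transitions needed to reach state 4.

Layered search for 4:
  Layer 0: {0}
  Layer 1: {7}
4 never appears.

Answer: UNREACHABLE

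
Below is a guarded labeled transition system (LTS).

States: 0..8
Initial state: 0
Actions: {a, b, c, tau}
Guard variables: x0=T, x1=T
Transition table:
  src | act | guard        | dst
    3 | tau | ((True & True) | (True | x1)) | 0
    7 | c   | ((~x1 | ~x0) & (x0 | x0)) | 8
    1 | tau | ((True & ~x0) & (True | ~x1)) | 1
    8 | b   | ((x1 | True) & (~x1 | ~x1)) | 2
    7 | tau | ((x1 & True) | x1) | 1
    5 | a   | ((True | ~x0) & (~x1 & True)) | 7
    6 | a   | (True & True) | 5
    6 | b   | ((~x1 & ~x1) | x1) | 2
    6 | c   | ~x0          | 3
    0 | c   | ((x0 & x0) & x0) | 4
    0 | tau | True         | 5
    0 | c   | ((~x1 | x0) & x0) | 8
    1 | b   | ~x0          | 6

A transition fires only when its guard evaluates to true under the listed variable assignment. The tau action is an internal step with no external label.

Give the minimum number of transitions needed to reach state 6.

Breadth-first toward 6:
  L0 = {0}
  L1 = {4,5,8}
6 never appears.

Answer: UNREACHABLE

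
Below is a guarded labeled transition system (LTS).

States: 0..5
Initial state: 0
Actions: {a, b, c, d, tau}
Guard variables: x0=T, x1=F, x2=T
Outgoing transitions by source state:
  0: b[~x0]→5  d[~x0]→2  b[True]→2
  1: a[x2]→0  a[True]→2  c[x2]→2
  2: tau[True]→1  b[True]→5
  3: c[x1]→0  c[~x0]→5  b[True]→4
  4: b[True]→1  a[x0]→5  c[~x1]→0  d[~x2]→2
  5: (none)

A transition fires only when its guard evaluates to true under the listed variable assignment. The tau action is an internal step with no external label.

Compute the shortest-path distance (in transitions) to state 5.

Answer: 2

Working:
Breadth-first toward 5:
  L0 = {0}
  L1 = {2}
  L2 = {1,5}
5 enters at depth 2; path b·b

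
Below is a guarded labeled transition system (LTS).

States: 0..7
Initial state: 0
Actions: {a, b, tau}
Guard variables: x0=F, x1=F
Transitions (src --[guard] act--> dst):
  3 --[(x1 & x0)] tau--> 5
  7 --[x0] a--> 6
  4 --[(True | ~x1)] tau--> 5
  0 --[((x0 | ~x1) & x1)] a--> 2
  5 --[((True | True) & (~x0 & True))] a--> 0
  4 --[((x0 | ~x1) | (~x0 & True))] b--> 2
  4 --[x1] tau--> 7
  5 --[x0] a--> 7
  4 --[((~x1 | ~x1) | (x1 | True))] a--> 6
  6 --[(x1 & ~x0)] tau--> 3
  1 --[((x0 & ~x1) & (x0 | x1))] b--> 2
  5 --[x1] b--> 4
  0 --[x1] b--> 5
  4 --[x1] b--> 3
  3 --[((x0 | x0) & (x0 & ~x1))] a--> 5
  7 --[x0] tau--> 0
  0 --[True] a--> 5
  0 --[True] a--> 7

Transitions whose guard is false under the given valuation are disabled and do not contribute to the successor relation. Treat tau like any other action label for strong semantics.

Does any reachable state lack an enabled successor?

Answer: DEADLOCK at state 7

Trace:
R = {0,5,7}
  0: a→5  a→7  [deg 2]
  5: a→0  [deg 1]
  7: ∅  [deadlock]
witness 7: a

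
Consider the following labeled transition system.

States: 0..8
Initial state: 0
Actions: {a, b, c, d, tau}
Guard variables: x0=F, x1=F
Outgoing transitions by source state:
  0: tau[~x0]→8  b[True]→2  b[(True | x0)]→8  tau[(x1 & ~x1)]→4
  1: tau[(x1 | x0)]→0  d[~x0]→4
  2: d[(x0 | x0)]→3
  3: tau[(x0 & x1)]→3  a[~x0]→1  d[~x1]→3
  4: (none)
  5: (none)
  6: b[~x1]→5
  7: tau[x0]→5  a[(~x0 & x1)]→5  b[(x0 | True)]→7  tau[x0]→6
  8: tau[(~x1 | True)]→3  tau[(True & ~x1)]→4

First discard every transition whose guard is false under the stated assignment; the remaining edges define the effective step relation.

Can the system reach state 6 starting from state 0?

Answer: UNREACHABLE

Working:
After dropping false guards: 10 live edges.
L0 = {0}
L1 = {2,8}  total {0,2,8}
L2 = {3,4}  total {0,2,3,4,8}
L3 = {1}  total {0,1,2,3,4,8}
R = {0,1,2,3,4,8}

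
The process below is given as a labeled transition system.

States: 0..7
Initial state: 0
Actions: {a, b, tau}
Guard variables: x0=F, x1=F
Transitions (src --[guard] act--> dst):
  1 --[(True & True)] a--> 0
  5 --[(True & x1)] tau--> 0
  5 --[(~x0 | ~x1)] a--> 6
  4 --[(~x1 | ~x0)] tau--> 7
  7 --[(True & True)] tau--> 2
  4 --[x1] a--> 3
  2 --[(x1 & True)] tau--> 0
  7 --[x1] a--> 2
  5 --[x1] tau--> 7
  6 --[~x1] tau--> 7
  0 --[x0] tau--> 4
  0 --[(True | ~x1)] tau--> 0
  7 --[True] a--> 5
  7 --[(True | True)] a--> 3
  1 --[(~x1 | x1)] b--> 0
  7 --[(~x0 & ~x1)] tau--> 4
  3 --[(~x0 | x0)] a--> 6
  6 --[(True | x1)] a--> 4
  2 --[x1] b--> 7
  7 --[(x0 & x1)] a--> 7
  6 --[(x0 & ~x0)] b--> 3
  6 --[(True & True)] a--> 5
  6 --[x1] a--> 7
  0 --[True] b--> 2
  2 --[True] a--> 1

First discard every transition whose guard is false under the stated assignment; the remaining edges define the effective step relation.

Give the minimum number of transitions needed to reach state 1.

Answer: 2

Working:
BFS to 1:
  Layer 0: {0}
  Layer 1: {2}
  Layer 2: {1}
first hit 1 at d=2 via b·a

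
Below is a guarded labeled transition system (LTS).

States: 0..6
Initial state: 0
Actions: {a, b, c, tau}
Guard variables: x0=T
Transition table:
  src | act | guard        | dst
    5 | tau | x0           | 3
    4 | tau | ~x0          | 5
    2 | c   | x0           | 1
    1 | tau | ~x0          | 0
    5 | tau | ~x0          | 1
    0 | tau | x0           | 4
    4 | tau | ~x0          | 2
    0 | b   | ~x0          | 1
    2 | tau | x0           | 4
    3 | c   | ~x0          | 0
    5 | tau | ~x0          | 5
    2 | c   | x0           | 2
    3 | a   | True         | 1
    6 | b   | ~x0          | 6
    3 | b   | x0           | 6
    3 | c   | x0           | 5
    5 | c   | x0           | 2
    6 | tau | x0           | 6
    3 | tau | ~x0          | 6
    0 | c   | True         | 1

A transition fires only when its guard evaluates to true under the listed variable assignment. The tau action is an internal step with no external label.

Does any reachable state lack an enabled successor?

Answer: DEADLOCK at state 1

Working:
R = {0,1,4}
  0: c→1  tau→4  [2 exit(s)]
  1: ∅  [no exit]
  4: ∅  [no exit]
witness 1: c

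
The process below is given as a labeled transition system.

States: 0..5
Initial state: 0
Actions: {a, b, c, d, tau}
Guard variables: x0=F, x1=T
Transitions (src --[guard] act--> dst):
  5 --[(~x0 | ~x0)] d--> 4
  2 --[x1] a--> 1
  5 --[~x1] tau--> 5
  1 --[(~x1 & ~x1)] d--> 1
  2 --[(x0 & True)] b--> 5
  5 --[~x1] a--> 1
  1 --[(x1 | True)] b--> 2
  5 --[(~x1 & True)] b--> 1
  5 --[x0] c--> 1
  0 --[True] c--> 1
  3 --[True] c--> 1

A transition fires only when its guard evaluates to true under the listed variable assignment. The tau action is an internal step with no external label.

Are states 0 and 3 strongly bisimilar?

Answer: BISIMILAR

Trace:
Refine partition for ~:
  π0 = {{0,1,2,3,4,5}}
  π1 = {{0,3},{1},{2},{4},{5}}
5 equivalence class(es) (converged in 2)
class of 0: {0,3}; class of 3: {0,3}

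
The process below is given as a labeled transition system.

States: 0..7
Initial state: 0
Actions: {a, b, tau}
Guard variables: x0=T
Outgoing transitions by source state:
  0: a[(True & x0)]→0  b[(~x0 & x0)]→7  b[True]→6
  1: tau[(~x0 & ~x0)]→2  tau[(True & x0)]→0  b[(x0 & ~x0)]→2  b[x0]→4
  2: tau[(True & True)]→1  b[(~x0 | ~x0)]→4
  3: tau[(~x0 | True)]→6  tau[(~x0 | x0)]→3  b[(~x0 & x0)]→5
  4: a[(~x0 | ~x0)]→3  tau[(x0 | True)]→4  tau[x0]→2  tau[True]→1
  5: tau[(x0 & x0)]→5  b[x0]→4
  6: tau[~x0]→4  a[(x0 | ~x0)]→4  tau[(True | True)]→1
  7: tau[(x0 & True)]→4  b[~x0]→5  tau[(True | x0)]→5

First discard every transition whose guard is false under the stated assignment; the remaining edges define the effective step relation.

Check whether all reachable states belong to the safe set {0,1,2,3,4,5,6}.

Answer: INVARIANT HOLDS

Analysis:
Safe = {0,1,2,3,4,5,6}
Reachable = {0,1,2,4,6}
  0: safe
  1: safe
  2: safe
  4: safe
  6: safe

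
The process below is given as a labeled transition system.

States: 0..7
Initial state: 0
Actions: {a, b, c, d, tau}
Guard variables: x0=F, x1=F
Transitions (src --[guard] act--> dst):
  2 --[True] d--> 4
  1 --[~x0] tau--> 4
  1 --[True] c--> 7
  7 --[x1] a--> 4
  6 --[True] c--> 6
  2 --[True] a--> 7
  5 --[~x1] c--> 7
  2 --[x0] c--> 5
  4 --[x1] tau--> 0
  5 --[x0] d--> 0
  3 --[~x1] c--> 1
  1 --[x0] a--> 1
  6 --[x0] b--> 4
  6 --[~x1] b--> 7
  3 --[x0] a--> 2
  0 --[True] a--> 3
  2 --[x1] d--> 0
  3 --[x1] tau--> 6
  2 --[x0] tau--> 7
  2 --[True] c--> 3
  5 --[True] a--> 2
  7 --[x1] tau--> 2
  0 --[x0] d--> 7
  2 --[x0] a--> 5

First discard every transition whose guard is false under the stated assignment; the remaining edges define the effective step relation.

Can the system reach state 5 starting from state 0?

Guard filter leaves 11 enabled edge(s).
depth 0: {0}
depth 1: {3}  cumulative {0,3}
depth 2: {1}  cumulative {0,1,3}
depth 3: {4,7}  cumulative {0,1,3,4,7}
Reachable = {0,1,3,4,7}

Answer: UNREACHABLE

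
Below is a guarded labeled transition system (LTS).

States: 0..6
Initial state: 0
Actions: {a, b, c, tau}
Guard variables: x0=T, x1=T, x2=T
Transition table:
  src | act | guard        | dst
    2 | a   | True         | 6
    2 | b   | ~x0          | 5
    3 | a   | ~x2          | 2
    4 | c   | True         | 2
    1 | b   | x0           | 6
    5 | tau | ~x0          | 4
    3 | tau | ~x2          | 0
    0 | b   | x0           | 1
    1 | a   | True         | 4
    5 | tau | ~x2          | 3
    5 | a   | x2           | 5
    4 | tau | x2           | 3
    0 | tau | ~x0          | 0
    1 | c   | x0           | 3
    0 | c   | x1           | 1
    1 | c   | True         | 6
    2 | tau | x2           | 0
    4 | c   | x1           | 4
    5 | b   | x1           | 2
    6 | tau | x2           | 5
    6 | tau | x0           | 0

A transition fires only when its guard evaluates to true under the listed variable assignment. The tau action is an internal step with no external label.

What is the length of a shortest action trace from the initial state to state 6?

BFS to 6:
  Layer 0: {0}
  Layer 1: {1}
  Layer 2: {3,4,6}
6 enters at depth 2; path b·b

Answer: 2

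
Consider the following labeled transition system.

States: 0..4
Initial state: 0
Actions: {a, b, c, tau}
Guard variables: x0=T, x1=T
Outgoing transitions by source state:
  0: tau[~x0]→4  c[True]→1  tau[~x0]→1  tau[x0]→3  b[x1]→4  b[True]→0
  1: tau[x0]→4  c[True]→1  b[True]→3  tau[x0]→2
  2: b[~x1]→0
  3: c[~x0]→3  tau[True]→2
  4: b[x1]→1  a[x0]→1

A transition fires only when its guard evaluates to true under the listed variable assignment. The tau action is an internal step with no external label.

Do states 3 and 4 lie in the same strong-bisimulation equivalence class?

Answer: NOT BISIMILAR

Working:
Compute ~ classes (split until stable):
  round 0: {{0,1,2,3,4}}
  round 1: {{0,1},{2},{3},{4}}
  round 2: {{0},{1},{2},{3},{4}}
stable after 3 split(s): 5 block(s)
class of 3: {3}; class of 4: {4}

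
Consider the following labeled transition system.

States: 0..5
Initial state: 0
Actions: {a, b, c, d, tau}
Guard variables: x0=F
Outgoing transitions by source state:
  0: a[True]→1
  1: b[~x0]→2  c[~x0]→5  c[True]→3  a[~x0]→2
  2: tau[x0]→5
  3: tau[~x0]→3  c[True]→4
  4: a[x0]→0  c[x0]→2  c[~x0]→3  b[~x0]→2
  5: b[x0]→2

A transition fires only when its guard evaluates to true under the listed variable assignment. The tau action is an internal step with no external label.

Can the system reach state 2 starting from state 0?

9 transition(s) survive guard evaluation.
Layer 0: {0}
Layer 1: {1}  total {0,1}
Layer 2: {2,3,5}  total {0,1,2,3,5}
Layer 3: {4}  total {0,1,2,3,4,5}
Reach set: {0,1,2,3,4,5}
Path to 2: a·b

Answer: REACHABLE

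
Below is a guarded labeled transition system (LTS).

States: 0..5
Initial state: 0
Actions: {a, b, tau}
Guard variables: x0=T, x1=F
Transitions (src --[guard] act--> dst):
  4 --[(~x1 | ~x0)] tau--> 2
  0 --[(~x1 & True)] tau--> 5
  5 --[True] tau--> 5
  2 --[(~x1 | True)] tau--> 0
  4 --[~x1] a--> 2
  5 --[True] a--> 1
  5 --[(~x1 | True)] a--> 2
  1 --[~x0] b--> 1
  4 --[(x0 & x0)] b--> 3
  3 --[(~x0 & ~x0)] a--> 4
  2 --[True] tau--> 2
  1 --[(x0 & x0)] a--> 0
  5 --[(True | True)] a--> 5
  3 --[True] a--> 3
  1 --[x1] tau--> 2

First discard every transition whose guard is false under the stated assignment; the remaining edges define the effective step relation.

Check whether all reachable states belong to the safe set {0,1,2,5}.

Safe = {0,1,2,5}
Reachable = {0,1,2,5}
  0: ok
  1: ok
  2: ok
  5: ok

Answer: INVARIANT HOLDS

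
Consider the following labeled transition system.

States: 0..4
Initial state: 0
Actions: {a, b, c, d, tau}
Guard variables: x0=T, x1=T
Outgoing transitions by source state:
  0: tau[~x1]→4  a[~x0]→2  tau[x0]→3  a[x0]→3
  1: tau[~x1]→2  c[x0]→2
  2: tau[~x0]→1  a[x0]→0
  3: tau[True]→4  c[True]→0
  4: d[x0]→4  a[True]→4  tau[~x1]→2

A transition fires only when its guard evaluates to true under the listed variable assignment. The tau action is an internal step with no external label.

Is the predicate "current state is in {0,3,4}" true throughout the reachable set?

Answer: INVARIANT HOLDS

Analysis:
Safe = {0,3,4}
Reachable = {0,3,4}
  0: safe
  3: safe
  4: safe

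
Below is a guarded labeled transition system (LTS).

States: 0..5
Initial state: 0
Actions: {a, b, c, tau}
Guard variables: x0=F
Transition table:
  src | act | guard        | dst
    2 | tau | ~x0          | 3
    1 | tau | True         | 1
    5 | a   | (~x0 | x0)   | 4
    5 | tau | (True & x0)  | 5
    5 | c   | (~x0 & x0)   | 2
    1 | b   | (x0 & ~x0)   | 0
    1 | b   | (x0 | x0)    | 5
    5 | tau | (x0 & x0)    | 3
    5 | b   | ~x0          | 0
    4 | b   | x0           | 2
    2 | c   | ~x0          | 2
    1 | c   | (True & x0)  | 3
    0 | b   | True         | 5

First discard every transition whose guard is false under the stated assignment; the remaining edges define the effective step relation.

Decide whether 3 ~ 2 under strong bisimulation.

Answer: NOT BISIMILAR

Trace:
Bisimulation quotient by refinement:
  P[0] = {{0,1,2,3,4,5}}
  P[1] = {{0},{1},{2},{3,4},{5}}
Fixed point at round 2; 5 class(es).
3∈{3,4}, 2∈{2}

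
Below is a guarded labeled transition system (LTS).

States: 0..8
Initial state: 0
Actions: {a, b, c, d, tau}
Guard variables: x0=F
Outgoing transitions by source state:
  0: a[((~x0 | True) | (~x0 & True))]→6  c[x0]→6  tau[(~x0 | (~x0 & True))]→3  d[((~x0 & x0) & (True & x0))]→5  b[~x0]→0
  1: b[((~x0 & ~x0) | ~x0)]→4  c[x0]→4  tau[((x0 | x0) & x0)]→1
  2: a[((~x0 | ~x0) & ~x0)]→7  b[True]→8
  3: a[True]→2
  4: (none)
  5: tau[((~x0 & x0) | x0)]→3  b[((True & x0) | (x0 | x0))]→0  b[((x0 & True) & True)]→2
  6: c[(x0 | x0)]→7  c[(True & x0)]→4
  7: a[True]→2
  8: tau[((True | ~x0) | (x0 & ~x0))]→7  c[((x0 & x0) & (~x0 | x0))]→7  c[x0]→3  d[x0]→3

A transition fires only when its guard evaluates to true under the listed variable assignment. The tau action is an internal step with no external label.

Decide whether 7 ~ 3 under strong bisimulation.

Answer: BISIMILAR

Analysis:
Compute ~ classes (split until stable):
  π0 = {{0,1,2,3,4,5,6,7,8}}
  π1 = {{0},{1},{2},{3,7},{4,5,6},{8}}
Fixed point at round 2; 6 class(es).
[7]={3,7}  [3]={3,7}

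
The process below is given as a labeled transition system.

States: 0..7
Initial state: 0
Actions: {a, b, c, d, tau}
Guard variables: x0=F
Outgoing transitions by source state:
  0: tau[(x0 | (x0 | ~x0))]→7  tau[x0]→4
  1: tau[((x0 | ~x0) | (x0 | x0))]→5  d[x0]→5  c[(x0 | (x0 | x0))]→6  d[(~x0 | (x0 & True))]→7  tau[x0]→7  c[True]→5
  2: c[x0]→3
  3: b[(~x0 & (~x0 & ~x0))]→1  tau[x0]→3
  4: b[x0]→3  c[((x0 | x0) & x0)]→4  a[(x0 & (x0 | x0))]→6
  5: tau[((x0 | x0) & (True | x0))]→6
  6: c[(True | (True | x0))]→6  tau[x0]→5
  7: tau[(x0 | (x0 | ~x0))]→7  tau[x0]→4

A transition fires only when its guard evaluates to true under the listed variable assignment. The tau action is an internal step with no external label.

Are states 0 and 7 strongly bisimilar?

Refine partition for ~:
  π0 = {{0,1,2,3,4,5,6,7}}
  π1 = {{0,7},{1},{2,4,5},{3},{6}}
stable after 2 split(s): 5 block(s)
class of 0: {0,7}; class of 7: {0,7}

Answer: BISIMILAR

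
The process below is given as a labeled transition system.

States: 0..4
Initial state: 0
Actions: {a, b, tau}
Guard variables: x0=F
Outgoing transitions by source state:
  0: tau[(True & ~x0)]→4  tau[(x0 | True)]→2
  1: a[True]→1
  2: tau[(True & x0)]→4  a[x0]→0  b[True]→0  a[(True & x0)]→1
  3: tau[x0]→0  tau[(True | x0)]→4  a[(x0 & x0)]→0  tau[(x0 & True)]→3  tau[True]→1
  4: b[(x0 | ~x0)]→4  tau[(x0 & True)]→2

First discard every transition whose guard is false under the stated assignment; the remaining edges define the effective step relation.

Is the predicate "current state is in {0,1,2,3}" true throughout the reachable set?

Inv-set: {0,1,2,3}
Reach set: {0,2,4}
  0: ✓
  2: ✓
  4: outside
counterexample path to 4: tau

Answer: INVARIANT VIOLATED at state 4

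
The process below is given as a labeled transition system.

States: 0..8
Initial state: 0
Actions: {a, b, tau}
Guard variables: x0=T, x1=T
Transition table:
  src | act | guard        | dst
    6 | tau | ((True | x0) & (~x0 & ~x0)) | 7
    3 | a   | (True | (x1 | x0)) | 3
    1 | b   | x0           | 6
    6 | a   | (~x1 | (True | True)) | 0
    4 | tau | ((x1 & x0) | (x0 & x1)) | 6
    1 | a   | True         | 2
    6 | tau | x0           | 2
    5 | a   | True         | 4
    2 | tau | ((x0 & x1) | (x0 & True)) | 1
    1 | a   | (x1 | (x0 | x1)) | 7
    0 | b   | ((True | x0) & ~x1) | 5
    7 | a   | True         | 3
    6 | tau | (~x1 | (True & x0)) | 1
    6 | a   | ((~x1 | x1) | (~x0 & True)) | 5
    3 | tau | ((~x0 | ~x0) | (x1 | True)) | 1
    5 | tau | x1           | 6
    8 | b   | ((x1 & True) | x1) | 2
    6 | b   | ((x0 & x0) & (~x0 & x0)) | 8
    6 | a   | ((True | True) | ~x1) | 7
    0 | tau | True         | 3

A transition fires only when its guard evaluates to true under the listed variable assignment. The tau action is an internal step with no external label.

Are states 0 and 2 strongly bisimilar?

Bisimulation quotient by refinement:
  P[0] = {{0,1,2,3,4,5,6,7,8}}
  P[1] = {{0,2,4},{1},{3,5,6},{7},{8}}
  P[2] = {{0,4},{1},{2},{3},{5},{6},{7},{8}}
  P[3] = {{0},{1},{2},{3},{4},{5},{6},{7},{8}}
9 equivalence class(es) (converged in 4)
0∈{0}, 2∈{2}

Answer: NOT BISIMILAR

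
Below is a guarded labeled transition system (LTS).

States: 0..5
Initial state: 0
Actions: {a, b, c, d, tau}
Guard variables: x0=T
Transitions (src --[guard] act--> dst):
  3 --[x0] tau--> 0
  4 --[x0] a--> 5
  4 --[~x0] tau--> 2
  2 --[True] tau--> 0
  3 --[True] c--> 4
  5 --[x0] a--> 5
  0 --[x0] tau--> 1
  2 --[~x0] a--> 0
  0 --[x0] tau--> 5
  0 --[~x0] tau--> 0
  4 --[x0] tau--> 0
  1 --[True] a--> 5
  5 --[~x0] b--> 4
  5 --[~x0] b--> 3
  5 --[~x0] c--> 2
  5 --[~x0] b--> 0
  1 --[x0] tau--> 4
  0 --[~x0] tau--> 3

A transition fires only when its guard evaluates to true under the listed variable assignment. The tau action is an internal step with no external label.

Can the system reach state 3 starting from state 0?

Answer: UNREACHABLE

Analysis:
10 transition(s) survive guard evaluation.
Layer 0: {0}
Layer 1: {1,5}  total {0,1,5}
Layer 2: {4}  total {0,1,4,5}
Reachable = {0,1,4,5}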